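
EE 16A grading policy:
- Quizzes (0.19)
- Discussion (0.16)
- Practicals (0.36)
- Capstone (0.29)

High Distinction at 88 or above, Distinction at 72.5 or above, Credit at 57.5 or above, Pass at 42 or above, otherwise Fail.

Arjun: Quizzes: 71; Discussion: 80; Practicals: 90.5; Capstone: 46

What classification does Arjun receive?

Credit

Weighted total:
  Quizzes 71 × 0.19 = 13.49
  Discussion 80 × 0.16 = 12.8
  Practicals 90.5 × 0.36 = 32.58
  Capstone 46 × 0.29 = 13.34
Sum = 72.21
72.21 is ≥ 57.5 and < 72.5 → Credit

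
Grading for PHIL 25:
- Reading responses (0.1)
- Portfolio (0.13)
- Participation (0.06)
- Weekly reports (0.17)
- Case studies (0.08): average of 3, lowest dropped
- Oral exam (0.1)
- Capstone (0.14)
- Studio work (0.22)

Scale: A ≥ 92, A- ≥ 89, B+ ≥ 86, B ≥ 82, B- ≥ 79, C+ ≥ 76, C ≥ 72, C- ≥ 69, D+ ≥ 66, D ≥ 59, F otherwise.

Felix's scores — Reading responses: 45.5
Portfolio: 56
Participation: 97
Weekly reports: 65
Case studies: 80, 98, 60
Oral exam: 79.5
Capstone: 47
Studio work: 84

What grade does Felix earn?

Case studies: drop 60 → average of remaining 2 = 178/2 = 89
Weighted total:
  Reading responses 45.5 × 0.1 = 4.55
  Portfolio 56 × 0.13 = 7.28
  Participation 97 × 0.06 = 5.82
  Weekly reports 65 × 0.17 = 11.05
  Case studies 89 × 0.08 = 7.12
  Oral exam 79.5 × 0.1 = 7.95
  Capstone 47 × 0.14 = 6.58
  Studio work 84 × 0.22 = 18.48
Sum = 68.83
68.83 is ≥ 66 and < 69 → D+

D+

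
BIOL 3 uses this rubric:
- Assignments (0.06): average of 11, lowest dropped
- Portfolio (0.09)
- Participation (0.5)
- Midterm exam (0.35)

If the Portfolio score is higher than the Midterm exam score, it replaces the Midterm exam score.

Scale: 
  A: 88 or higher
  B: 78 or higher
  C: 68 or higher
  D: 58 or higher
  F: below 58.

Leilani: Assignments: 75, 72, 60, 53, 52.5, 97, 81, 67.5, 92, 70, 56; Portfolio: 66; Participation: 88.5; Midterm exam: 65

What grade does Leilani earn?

Assignments: drop 52.5 → average of remaining 10 = 723.5/10 = 72.35
Portfolio (66) > Midterm exam (65), so Midterm exam counts as 66.
Weighted total:
  Assignments 72.35 × 0.06 = 4.341
  Portfolio 66 × 0.09 = 5.94
  Participation 88.5 × 0.5 = 44.25
  Midterm exam 66 × 0.35 = 23.1
Sum = 77.631
77.631 is ≥ 68 and < 78 → C

C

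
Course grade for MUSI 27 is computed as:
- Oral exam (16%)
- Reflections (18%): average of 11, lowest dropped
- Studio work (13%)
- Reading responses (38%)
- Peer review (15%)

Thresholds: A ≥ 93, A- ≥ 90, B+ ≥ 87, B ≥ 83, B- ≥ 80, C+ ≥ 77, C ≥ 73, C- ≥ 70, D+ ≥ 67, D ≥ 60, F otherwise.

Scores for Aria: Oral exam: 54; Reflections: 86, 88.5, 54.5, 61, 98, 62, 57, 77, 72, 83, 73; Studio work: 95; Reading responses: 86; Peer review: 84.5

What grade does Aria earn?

C+

Reflections: drop 54.5 → average of remaining 10 = 757.5/10 = 75.75
Weighted total:
  Oral exam 54 × 0.16 = 8.64
  Reflections 75.75 × 0.18 = 13.635
  Studio work 95 × 0.13 = 12.35
  Reading responses 86 × 0.38 = 32.68
  Peer review 84.5 × 0.15 = 12.675
Sum = 79.98
79.98 is ≥ 77 and < 80 → C+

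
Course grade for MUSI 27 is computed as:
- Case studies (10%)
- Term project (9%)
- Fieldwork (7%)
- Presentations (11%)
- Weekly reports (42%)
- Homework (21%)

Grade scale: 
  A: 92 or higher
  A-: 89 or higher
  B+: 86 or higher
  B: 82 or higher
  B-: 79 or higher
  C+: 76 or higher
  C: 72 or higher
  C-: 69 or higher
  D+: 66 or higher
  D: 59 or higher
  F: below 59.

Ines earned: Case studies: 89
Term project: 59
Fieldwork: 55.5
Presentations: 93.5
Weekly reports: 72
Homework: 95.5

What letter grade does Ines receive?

Weighted total:
  Case studies 89 × 0.1 = 8.9
  Term project 59 × 0.09 = 5.31
  Fieldwork 55.5 × 0.07 = 3.885
  Presentations 93.5 × 0.11 = 10.285
  Weekly reports 72 × 0.42 = 30.24
  Homework 95.5 × 0.21 = 20.055
Sum = 78.675
78.675 is ≥ 76 and < 79 → C+

C+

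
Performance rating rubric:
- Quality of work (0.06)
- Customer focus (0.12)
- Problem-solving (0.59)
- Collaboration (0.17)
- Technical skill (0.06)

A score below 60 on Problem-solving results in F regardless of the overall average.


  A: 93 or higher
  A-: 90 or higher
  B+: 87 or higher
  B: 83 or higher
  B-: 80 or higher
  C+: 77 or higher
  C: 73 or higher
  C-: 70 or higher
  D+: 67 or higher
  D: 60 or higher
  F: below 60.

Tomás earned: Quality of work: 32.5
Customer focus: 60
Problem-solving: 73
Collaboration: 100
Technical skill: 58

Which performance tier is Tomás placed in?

C-

Problem-solving score 73 ≥ 60: minimum met.
Weighted total:
  Quality of work 32.5 × 0.06 = 1.95
  Customer focus 60 × 0.12 = 7.2
  Problem-solving 73 × 0.59 = 43.07
  Collaboration 100 × 0.17 = 17
  Technical skill 58 × 0.06 = 3.48
Sum = 72.7
72.7 is ≥ 70 and < 73 → C-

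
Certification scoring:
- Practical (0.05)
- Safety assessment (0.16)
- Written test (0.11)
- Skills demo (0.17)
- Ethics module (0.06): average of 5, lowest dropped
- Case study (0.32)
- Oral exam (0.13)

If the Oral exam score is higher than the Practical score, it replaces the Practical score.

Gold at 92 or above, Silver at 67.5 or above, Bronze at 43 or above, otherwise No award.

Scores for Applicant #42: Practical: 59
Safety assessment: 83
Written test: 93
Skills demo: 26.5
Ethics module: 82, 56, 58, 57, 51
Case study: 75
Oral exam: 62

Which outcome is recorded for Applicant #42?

Ethics module: drop 51 → average of remaining 4 = 253/4 = 63.25
Oral exam (62) > Practical (59), so Practical counts as 62.
Weighted total:
  Practical 62 × 0.05 = 3.1
  Safety assessment 83 × 0.16 = 13.28
  Written test 93 × 0.11 = 10.23
  Skills demo 26.5 × 0.17 = 4.505
  Ethics module 63.25 × 0.06 = 3.795
  Case study 75 × 0.32 = 24
  Oral exam 62 × 0.13 = 8.06
Sum = 66.97
66.97 is ≥ 43 and < 67.5 → Bronze

Bronze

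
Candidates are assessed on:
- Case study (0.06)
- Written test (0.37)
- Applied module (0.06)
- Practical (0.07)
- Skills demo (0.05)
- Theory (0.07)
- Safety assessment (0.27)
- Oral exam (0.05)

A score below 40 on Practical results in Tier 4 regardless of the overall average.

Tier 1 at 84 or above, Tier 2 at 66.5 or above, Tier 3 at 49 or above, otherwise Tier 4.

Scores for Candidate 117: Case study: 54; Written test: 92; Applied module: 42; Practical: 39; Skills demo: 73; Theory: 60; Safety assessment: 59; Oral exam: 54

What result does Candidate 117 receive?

Practical score 39 < 40: minimum not met.
Weighted total:
  Case study 54 × 0.06 = 3.24
  Written test 92 × 0.37 = 34.04
  Applied module 42 × 0.06 = 2.52
  Practical 39 × 0.07 = 2.73
  Skills demo 73 × 0.05 = 3.65
  Theory 60 × 0.07 = 4.2
  Safety assessment 59 × 0.27 = 15.93
  Oral exam 54 × 0.05 = 2.7
Sum = 69.01
Because the Practical minimum was not met, the result is Tier 4.

Tier 4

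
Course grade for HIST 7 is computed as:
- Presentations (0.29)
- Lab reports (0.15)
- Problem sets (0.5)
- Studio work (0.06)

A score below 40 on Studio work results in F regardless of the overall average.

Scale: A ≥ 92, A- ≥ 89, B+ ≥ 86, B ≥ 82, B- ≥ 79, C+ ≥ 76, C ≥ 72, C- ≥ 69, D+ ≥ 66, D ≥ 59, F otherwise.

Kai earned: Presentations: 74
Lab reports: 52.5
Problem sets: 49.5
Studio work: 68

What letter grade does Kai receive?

Studio work score 68 ≥ 40: minimum met.
Weighted total:
  Presentations 74 × 0.29 = 21.46
  Lab reports 52.5 × 0.15 = 7.875
  Problem sets 49.5 × 0.5 = 24.75
  Studio work 68 × 0.06 = 4.08
Sum = 58.165
58.165 < 59 → F

F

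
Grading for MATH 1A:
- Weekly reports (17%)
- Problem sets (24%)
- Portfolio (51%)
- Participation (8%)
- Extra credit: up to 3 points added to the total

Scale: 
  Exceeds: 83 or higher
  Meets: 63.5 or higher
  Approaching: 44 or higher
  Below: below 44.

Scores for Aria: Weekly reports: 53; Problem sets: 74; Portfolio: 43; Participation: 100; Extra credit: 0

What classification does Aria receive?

Approaching

Weighted total:
  Weekly reports 53 × 0.17 = 9.01
  Problem sets 74 × 0.24 = 17.76
  Portfolio 43 × 0.51 = 21.93
  Participation 100 × 0.08 = 8
Sum = 56.7
Extra credit: 56.7 + 0 = 56.7
56.7 is ≥ 44 and < 63.5 → Approaching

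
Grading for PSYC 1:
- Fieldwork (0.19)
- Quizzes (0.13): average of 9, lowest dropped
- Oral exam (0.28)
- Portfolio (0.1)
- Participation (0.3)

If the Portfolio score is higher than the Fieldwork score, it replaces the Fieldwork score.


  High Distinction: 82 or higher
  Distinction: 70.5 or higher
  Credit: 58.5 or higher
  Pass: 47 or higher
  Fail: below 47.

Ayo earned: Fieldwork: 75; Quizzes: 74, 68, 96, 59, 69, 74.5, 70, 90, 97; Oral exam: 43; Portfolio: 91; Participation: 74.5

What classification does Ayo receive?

Quizzes: drop 59 → average of remaining 8 = 638.5/8 = 79.8125
Portfolio (91) > Fieldwork (75), so Fieldwork counts as 91.
Weighted total:
  Fieldwork 91 × 0.19 = 17.29
  Quizzes 79.8125 × 0.13 = 10.375625
  Oral exam 43 × 0.28 = 12.04
  Portfolio 91 × 0.1 = 9.1
  Participation 74.5 × 0.3 = 22.35
Sum = 71.155625
71.155625 is ≥ 70.5 and < 82 → Distinction

Distinction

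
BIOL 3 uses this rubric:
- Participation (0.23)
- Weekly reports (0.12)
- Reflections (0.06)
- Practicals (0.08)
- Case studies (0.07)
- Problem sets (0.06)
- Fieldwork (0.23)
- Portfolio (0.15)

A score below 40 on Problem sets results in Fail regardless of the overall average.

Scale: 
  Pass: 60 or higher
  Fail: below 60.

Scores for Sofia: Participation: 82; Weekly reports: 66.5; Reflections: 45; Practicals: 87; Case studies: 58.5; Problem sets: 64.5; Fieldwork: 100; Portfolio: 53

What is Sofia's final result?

Problem sets score 64.5 ≥ 40: minimum met.
Weighted total:
  Participation 82 × 0.23 = 18.86
  Weekly reports 66.5 × 0.12 = 7.98
  Reflections 45 × 0.06 = 2.7
  Practicals 87 × 0.08 = 6.96
  Case studies 58.5 × 0.07 = 4.095
  Problem sets 64.5 × 0.06 = 3.87
  Fieldwork 100 × 0.23 = 23
  Portfolio 53 × 0.15 = 7.95
Sum = 75.415
75.415 ≥ 60 → Pass

Pass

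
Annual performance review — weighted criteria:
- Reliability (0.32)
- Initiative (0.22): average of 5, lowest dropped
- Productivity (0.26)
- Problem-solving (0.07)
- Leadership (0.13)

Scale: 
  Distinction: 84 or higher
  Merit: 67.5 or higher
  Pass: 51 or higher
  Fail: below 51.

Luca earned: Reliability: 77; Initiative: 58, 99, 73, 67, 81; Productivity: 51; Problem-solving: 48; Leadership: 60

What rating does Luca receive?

Pass

Initiative: drop 58 → average of remaining 4 = 320/4 = 80
Weighted total:
  Reliability 77 × 0.32 = 24.64
  Initiative 80 × 0.22 = 17.6
  Productivity 51 × 0.26 = 13.26
  Problem-solving 48 × 0.07 = 3.36
  Leadership 60 × 0.13 = 7.8
Sum = 66.66
66.66 is ≥ 51 and < 67.5 → Pass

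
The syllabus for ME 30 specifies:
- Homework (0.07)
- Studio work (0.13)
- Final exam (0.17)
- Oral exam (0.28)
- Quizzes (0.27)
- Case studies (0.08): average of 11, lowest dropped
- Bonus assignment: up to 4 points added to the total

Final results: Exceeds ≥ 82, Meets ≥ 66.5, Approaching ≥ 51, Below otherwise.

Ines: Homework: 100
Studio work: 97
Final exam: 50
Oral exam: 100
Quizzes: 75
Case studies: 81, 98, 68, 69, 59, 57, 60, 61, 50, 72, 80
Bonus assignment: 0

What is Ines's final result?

Case studies: drop 50 → average of remaining 10 = 705/10 = 70.5
Weighted total:
  Homework 100 × 0.07 = 7
  Studio work 97 × 0.13 = 12.61
  Final exam 50 × 0.17 = 8.5
  Oral exam 100 × 0.28 = 28
  Quizzes 75 × 0.27 = 20.25
  Case studies 70.5 × 0.08 = 5.64
Sum = 82
Bonus assignment: 82 + 0 = 82
82 ≥ 82 → Exceeds

Exceeds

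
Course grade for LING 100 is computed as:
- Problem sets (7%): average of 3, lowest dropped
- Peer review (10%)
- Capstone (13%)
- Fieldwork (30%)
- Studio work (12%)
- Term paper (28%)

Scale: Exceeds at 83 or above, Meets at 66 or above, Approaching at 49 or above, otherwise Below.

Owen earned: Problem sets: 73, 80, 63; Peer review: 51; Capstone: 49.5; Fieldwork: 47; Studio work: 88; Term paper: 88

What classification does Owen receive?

Problem sets: drop 63 → average of remaining 2 = 153/2 = 76.5
Weighted total:
  Problem sets 76.5 × 0.07 = 5.355
  Peer review 51 × 0.1 = 5.1
  Capstone 49.5 × 0.13 = 6.435
  Fieldwork 47 × 0.3 = 14.1
  Studio work 88 × 0.12 = 10.56
  Term paper 88 × 0.28 = 24.64
Sum = 66.19
66.19 is ≥ 66 and < 83 → Meets

Meets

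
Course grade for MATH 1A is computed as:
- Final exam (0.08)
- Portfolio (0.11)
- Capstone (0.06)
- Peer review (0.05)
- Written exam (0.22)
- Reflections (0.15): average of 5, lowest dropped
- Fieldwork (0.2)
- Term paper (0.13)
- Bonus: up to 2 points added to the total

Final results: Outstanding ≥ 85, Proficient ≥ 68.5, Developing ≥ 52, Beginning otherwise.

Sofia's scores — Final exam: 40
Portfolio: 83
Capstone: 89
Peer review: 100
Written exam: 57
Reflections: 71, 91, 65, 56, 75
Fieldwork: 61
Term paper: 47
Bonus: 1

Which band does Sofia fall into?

Developing

Reflections: drop 56 → average of remaining 4 = 302/4 = 75.5
Weighted total:
  Final exam 40 × 0.08 = 3.2
  Portfolio 83 × 0.11 = 9.13
  Capstone 89 × 0.06 = 5.34
  Peer review 100 × 0.05 = 5
  Written exam 57 × 0.22 = 12.54
  Reflections 75.5 × 0.15 = 11.325
  Fieldwork 61 × 0.2 = 12.2
  Term paper 47 × 0.13 = 6.11
Sum = 64.845
Bonus: 64.845 + 1 = 65.845
65.845 is ≥ 52 and < 68.5 → Developing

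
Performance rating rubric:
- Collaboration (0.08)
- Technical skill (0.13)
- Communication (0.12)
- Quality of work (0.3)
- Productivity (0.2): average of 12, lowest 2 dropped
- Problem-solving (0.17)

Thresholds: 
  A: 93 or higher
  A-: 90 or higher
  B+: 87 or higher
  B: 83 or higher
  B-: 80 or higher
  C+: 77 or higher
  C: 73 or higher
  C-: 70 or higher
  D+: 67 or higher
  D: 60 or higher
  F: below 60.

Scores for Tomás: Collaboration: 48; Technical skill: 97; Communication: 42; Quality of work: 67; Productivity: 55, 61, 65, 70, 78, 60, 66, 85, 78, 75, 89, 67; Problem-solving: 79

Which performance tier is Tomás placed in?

Productivity: drop 55, 60 → average of remaining 10 = 734/10 = 73.4
Weighted total:
  Collaboration 48 × 0.08 = 3.84
  Technical skill 97 × 0.13 = 12.61
  Communication 42 × 0.12 = 5.04
  Quality of work 67 × 0.3 = 20.1
  Productivity 73.4 × 0.2 = 14.68
  Problem-solving 79 × 0.17 = 13.43
Sum = 69.7
69.7 is ≥ 67 and < 70 → D+

D+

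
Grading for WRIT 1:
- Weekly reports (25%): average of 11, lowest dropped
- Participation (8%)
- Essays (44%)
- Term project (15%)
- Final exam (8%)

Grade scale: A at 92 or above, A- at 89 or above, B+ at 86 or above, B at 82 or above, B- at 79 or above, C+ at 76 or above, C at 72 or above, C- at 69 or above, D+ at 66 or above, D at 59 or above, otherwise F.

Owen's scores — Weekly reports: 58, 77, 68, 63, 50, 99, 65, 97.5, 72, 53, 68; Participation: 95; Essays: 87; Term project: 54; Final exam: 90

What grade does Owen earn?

Weekly reports: drop 50 → average of remaining 10 = 720.5/10 = 72.05
Weighted total:
  Weekly reports 72.05 × 0.25 = 18.0125
  Participation 95 × 0.08 = 7.6
  Essays 87 × 0.44 = 38.28
  Term project 54 × 0.15 = 8.1
  Final exam 90 × 0.08 = 7.2
Sum = 79.1925
79.1925 is ≥ 79 and < 82 → B-

B-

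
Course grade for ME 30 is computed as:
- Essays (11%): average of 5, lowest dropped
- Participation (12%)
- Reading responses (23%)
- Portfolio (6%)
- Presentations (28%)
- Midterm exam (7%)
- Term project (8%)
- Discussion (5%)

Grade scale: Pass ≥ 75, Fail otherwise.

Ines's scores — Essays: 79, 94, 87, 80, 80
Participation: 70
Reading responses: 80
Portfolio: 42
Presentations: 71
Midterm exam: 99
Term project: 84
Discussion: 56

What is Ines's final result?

Pass

Essays: drop 79 → average of remaining 4 = 341/4 = 85.25
Weighted total:
  Essays 85.25 × 0.11 = 9.3775
  Participation 70 × 0.12 = 8.4
  Reading responses 80 × 0.23 = 18.4
  Portfolio 42 × 0.06 = 2.52
  Presentations 71 × 0.28 = 19.88
  Midterm exam 99 × 0.07 = 6.93
  Term project 84 × 0.08 = 6.72
  Discussion 56 × 0.05 = 2.8
Sum = 75.0275
75.0275 ≥ 75 → Pass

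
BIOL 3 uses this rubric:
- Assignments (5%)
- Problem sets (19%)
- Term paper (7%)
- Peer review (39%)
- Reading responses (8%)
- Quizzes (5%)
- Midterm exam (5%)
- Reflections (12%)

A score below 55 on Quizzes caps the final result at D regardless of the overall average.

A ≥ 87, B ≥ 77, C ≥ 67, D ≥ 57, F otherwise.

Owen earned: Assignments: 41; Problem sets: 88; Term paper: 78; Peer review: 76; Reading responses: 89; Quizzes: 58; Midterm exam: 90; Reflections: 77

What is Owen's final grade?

Quizzes score 58 ≥ 55: minimum met.
Weighted total:
  Assignments 41 × 0.05 = 2.05
  Problem sets 88 × 0.19 = 16.72
  Term paper 78 × 0.07 = 5.46
  Peer review 76 × 0.39 = 29.64
  Reading responses 89 × 0.08 = 7.12
  Quizzes 58 × 0.05 = 2.9
  Midterm exam 90 × 0.05 = 4.5
  Reflections 77 × 0.12 = 9.24
Sum = 77.63
77.63 is ≥ 77 and < 87 → B

B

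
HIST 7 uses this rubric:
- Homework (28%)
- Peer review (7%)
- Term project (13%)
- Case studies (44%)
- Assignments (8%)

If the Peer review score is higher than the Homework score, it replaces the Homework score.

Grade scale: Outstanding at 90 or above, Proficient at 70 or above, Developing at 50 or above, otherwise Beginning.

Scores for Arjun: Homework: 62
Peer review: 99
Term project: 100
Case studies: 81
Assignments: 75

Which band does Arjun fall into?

Peer review (99) > Homework (62), so Homework counts as 99.
Weighted total:
  Homework 99 × 0.28 = 27.72
  Peer review 99 × 0.07 = 6.93
  Term project 100 × 0.13 = 13
  Case studies 81 × 0.44 = 35.64
  Assignments 75 × 0.08 = 6
Sum = 89.29
89.29 is ≥ 70 and < 90 → Proficient

Proficient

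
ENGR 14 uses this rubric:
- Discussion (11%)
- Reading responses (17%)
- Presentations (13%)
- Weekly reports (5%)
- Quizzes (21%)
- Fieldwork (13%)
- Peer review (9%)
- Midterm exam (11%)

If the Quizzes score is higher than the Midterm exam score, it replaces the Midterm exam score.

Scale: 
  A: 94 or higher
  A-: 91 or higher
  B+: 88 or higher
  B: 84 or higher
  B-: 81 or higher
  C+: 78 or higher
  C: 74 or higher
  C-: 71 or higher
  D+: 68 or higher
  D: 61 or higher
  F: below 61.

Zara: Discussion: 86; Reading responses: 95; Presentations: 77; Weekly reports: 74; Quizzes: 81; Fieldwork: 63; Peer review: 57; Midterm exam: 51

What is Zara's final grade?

C+

Quizzes (81) > Midterm exam (51), so Midterm exam counts as 81.
Weighted total:
  Discussion 86 × 0.11 = 9.46
  Reading responses 95 × 0.17 = 16.15
  Presentations 77 × 0.13 = 10.01
  Weekly reports 74 × 0.05 = 3.7
  Quizzes 81 × 0.21 = 17.01
  Fieldwork 63 × 0.13 = 8.19
  Peer review 57 × 0.09 = 5.13
  Midterm exam 81 × 0.11 = 8.91
Sum = 78.56
78.56 is ≥ 78 and < 81 → C+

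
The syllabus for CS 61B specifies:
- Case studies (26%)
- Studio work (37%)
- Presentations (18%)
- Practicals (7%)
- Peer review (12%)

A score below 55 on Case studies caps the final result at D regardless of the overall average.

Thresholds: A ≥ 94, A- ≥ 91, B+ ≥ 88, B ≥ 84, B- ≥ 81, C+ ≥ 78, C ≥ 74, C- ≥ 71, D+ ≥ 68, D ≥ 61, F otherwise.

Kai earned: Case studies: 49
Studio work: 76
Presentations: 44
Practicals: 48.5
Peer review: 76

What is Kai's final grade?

Case studies score 49 < 55: minimum not met.
Weighted total:
  Case studies 49 × 0.26 = 12.74
  Studio work 76 × 0.37 = 28.12
  Presentations 44 × 0.18 = 7.92
  Practicals 48.5 × 0.07 = 3.395
  Peer review 76 × 0.12 = 9.12
Sum = 61.295
61.295 would be D; cap at D applies → D.

D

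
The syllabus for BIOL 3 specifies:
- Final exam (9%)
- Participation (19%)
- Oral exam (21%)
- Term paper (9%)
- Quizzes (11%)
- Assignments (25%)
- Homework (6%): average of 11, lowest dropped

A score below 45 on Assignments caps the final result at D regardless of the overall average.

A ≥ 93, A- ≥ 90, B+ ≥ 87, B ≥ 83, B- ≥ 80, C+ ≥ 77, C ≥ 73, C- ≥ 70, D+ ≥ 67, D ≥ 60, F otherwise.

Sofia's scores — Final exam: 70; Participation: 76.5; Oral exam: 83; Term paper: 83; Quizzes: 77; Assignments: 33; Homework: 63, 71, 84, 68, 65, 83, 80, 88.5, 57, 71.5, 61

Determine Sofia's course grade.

Homework: drop 57 → average of remaining 10 = 735/10 = 73.5
Assignments score 33 < 45: minimum not met.
Weighted total:
  Final exam 70 × 0.09 = 6.3
  Participation 76.5 × 0.19 = 14.535
  Oral exam 83 × 0.21 = 17.43
  Term paper 83 × 0.09 = 7.47
  Quizzes 77 × 0.11 = 8.47
  Assignments 33 × 0.25 = 8.25
  Homework 73.5 × 0.06 = 4.41
Sum = 66.865
66.865 would be D; cap at D applies → D.

D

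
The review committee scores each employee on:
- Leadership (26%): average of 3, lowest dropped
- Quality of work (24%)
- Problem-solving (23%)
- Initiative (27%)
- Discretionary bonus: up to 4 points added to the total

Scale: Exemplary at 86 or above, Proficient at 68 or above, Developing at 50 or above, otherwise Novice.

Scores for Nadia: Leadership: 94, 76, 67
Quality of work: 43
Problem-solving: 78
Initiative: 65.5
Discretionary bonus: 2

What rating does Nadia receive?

Leadership: drop 67 → average of remaining 2 = 170/2 = 85
Weighted total:
  Leadership 85 × 0.26 = 22.1
  Quality of work 43 × 0.24 = 10.32
  Problem-solving 78 × 0.23 = 17.94
  Initiative 65.5 × 0.27 = 17.685
Sum = 68.045
Discretionary bonus: 68.045 + 2 = 70.045
70.045 is ≥ 68 and < 86 → Proficient

Proficient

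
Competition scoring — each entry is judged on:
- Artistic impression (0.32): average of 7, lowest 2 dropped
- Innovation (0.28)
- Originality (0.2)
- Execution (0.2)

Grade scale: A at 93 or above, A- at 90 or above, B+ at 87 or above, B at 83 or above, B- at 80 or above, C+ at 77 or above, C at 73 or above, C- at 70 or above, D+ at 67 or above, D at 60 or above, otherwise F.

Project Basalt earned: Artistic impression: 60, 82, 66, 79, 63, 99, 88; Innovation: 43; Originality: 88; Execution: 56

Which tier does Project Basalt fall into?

D+

Artistic impression: drop 60, 63 → average of remaining 5 = 414/5 = 82.8
Weighted total:
  Artistic impression 82.8 × 0.32 = 26.496
  Innovation 43 × 0.28 = 12.04
  Originality 88 × 0.2 = 17.6
  Execution 56 × 0.2 = 11.2
Sum = 67.336
67.336 is ≥ 67 and < 70 → D+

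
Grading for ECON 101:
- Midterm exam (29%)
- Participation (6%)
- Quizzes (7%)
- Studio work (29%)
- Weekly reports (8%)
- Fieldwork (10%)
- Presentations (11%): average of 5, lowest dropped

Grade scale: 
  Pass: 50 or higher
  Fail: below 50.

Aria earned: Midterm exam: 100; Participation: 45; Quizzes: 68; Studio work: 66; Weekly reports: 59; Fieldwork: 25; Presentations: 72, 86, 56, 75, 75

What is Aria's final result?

Presentations: drop 56 → average of remaining 4 = 308/4 = 77
Weighted total:
  Midterm exam 100 × 0.29 = 29
  Participation 45 × 0.06 = 2.7
  Quizzes 68 × 0.07 = 4.76
  Studio work 66 × 0.29 = 19.14
  Weekly reports 59 × 0.08 = 4.72
  Fieldwork 25 × 0.1 = 2.5
  Presentations 77 × 0.11 = 8.47
Sum = 71.29
71.29 ≥ 50 → Pass

Pass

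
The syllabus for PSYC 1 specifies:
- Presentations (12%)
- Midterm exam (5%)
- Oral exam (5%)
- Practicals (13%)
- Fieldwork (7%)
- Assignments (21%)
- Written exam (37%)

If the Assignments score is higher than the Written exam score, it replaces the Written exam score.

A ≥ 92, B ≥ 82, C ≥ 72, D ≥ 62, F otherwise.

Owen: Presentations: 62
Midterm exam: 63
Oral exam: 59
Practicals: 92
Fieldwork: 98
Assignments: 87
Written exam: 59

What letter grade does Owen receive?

Assignments (87) > Written exam (59), so Written exam counts as 87.
Weighted total:
  Presentations 62 × 0.12 = 7.44
  Midterm exam 63 × 0.05 = 3.15
  Oral exam 59 × 0.05 = 2.95
  Practicals 92 × 0.13 = 11.96
  Fieldwork 98 × 0.07 = 6.86
  Assignments 87 × 0.21 = 18.27
  Written exam 87 × 0.37 = 32.19
Sum = 82.82
82.82 is ≥ 82 and < 92 → B

B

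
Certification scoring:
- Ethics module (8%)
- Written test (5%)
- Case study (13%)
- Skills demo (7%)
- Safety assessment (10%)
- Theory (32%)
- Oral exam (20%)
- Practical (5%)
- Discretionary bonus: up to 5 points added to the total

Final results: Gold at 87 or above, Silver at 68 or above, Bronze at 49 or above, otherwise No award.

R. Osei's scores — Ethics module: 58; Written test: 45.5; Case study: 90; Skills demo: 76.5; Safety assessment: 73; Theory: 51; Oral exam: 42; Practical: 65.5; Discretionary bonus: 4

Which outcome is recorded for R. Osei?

Bronze

Weighted total:
  Ethics module 58 × 0.08 = 4.64
  Written test 45.5 × 0.05 = 2.275
  Case study 90 × 0.13 = 11.7
  Skills demo 76.5 × 0.07 = 5.355
  Safety assessment 73 × 0.1 = 7.3
  Theory 51 × 0.32 = 16.32
  Oral exam 42 × 0.2 = 8.4
  Practical 65.5 × 0.05 = 3.275
Sum = 59.265
Discretionary bonus: 59.265 + 4 = 63.265
63.265 is ≥ 49 and < 68 → Bronze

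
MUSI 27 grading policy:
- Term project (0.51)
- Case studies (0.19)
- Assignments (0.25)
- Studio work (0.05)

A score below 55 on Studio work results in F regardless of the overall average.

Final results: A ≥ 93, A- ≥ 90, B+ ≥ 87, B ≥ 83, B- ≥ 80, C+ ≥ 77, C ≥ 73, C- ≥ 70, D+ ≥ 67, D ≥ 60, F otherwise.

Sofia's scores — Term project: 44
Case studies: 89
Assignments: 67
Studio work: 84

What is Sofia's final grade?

D

Studio work score 84 ≥ 55: minimum met.
Weighted total:
  Term project 44 × 0.51 = 22.44
  Case studies 89 × 0.19 = 16.91
  Assignments 67 × 0.25 = 16.75
  Studio work 84 × 0.05 = 4.2
Sum = 60.3
60.3 is ≥ 60 and < 67 → D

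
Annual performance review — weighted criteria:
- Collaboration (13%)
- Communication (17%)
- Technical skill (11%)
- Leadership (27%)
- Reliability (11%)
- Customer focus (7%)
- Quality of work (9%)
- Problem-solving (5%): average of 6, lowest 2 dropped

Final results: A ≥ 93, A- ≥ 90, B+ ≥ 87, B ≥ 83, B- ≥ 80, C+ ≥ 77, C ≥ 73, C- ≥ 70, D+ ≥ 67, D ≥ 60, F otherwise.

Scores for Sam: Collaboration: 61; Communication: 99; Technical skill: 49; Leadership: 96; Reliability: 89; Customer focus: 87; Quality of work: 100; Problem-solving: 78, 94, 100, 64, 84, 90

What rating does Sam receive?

B

Problem-solving: drop 64, 78 → average of remaining 4 = 368/4 = 92
Weighted total:
  Collaboration 61 × 0.13 = 7.93
  Communication 99 × 0.17 = 16.83
  Technical skill 49 × 0.11 = 5.39
  Leadership 96 × 0.27 = 25.92
  Reliability 89 × 0.11 = 9.79
  Customer focus 87 × 0.07 = 6.09
  Quality of work 100 × 0.09 = 9
  Problem-solving 92 × 0.05 = 4.6
Sum = 85.55
85.55 is ≥ 83 and < 87 → B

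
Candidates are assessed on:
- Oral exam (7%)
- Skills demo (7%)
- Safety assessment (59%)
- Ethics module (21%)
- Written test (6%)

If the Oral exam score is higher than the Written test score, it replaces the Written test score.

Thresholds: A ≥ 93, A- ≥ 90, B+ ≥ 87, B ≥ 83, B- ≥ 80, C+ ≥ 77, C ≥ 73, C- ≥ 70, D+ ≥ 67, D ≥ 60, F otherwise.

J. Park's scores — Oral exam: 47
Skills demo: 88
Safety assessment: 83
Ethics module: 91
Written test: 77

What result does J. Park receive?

Oral exam (47) ≤ Written test (77), so Written test stays at 77.
Weighted total:
  Oral exam 47 × 0.07 = 3.29
  Skills demo 88 × 0.07 = 6.16
  Safety assessment 83 × 0.59 = 48.97
  Ethics module 91 × 0.21 = 19.11
  Written test 77 × 0.06 = 4.62
Sum = 82.15
82.15 is ≥ 80 and < 83 → B-

B-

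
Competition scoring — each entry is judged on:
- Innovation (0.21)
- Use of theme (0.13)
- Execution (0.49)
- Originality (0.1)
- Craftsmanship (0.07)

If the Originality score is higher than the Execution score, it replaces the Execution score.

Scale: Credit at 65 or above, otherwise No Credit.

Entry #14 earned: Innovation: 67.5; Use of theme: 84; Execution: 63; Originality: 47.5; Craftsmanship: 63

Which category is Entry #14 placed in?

Originality (47.5) ≤ Execution (63), so Execution stays at 63.
Weighted total:
  Innovation 67.5 × 0.21 = 14.175
  Use of theme 84 × 0.13 = 10.92
  Execution 63 × 0.49 = 30.87
  Originality 47.5 × 0.1 = 4.75
  Craftsmanship 63 × 0.07 = 4.41
Sum = 65.125
65.125 ≥ 65 → Credit

Credit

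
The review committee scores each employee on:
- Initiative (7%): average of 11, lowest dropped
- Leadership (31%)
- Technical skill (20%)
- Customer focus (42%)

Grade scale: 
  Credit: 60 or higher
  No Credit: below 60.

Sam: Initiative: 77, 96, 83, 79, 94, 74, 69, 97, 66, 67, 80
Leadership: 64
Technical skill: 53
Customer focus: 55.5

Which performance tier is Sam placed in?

No Credit

Initiative: drop 66 → average of remaining 10 = 816/10 = 81.6
Weighted total:
  Initiative 81.6 × 0.07 = 5.712
  Leadership 64 × 0.31 = 19.84
  Technical skill 53 × 0.2 = 10.6
  Customer focus 55.5 × 0.42 = 23.31
Sum = 59.462
59.462 < 60 → No Credit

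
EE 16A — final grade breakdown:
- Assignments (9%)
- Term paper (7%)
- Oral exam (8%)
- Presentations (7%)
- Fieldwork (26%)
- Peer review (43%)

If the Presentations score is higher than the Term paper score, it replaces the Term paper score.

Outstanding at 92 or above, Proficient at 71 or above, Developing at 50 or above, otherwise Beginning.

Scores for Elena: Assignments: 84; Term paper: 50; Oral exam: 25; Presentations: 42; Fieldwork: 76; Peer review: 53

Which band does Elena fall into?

Developing

Presentations (42) ≤ Term paper (50), so Term paper stays at 50.
Weighted total:
  Assignments 84 × 0.09 = 7.56
  Term paper 50 × 0.07 = 3.5
  Oral exam 25 × 0.08 = 2
  Presentations 42 × 0.07 = 2.94
  Fieldwork 76 × 0.26 = 19.76
  Peer review 53 × 0.43 = 22.79
Sum = 58.55
58.55 is ≥ 50 and < 71 → Developing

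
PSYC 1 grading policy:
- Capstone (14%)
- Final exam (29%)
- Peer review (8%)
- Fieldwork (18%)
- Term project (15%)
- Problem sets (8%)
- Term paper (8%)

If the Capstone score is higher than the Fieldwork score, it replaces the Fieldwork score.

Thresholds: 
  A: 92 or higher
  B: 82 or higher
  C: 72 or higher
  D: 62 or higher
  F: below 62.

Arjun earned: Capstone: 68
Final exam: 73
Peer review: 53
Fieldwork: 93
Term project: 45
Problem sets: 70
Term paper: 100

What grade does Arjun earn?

C

Capstone (68) ≤ Fieldwork (93), so Fieldwork stays at 93.
Weighted total:
  Capstone 68 × 0.14 = 9.52
  Final exam 73 × 0.29 = 21.17
  Peer review 53 × 0.08 = 4.24
  Fieldwork 93 × 0.18 = 16.74
  Term project 45 × 0.15 = 6.75
  Problem sets 70 × 0.08 = 5.6
  Term paper 100 × 0.08 = 8
Sum = 72.02
72.02 is ≥ 72 and < 82 → C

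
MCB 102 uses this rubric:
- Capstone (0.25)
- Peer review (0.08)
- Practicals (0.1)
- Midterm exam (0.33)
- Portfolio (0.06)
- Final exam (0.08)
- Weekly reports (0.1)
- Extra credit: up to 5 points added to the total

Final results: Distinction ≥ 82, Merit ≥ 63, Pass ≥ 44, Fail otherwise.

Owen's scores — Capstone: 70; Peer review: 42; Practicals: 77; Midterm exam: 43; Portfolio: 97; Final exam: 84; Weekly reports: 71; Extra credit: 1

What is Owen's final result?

Weighted total:
  Capstone 70 × 0.25 = 17.5
  Peer review 42 × 0.08 = 3.36
  Practicals 77 × 0.1 = 7.7
  Midterm exam 43 × 0.33 = 14.19
  Portfolio 97 × 0.06 = 5.82
  Final exam 84 × 0.08 = 6.72
  Weekly reports 71 × 0.1 = 7.1
Sum = 62.39
Extra credit: 62.39 + 1 = 63.39
63.39 is ≥ 63 and < 82 → Merit

Merit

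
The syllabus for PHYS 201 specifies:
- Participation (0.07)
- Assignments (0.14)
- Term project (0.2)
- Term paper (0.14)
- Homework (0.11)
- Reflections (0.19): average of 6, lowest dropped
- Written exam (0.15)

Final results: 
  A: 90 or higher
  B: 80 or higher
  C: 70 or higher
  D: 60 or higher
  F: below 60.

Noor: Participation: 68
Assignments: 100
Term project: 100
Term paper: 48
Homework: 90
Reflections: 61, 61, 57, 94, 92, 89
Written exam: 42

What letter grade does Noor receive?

C

Reflections: drop 57 → average of remaining 5 = 397/5 = 79.4
Weighted total:
  Participation 68 × 0.07 = 4.76
  Assignments 100 × 0.14 = 14
  Term project 100 × 0.2 = 20
  Term paper 48 × 0.14 = 6.72
  Homework 90 × 0.11 = 9.9
  Reflections 79.4 × 0.19 = 15.086
  Written exam 42 × 0.15 = 6.3
Sum = 76.766
76.766 is ≥ 70 and < 80 → C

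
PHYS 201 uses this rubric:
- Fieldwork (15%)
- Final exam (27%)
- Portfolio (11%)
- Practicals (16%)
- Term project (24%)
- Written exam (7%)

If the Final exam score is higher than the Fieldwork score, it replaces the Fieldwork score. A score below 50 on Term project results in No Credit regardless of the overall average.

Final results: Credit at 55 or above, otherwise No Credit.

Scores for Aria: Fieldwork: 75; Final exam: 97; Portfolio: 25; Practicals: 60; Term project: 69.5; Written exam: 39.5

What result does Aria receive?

Final exam (97) > Fieldwork (75), so Fieldwork counts as 97.
Term project score 69.5 ≥ 50: minimum met.
Weighted total:
  Fieldwork 97 × 0.15 = 14.55
  Final exam 97 × 0.27 = 26.19
  Portfolio 25 × 0.11 = 2.75
  Practicals 60 × 0.16 = 9.6
  Term project 69.5 × 0.24 = 16.68
  Written exam 39.5 × 0.07 = 2.765
Sum = 72.535
72.535 ≥ 55 → Credit

Credit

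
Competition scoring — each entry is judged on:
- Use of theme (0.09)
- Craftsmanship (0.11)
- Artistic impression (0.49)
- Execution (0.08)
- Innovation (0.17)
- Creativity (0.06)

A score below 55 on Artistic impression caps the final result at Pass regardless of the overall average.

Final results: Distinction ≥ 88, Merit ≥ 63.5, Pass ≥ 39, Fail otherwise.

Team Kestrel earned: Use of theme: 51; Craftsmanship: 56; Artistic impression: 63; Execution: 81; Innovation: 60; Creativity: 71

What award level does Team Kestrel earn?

Artistic impression score 63 ≥ 55: minimum met.
Weighted total:
  Use of theme 51 × 0.09 = 4.59
  Craftsmanship 56 × 0.11 = 6.16
  Artistic impression 63 × 0.49 = 30.87
  Execution 81 × 0.08 = 6.48
  Innovation 60 × 0.17 = 10.2
  Creativity 71 × 0.06 = 4.26
Sum = 62.56
62.56 is ≥ 39 and < 63.5 → Pass

Pass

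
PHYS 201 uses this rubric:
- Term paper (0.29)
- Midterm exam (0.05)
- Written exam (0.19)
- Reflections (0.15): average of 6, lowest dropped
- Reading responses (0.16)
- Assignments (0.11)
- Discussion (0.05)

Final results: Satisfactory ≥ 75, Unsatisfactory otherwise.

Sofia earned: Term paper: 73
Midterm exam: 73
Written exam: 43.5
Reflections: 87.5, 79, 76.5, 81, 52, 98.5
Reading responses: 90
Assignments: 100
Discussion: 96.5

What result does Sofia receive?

Reflections: drop 52 → average of remaining 5 = 422.5/5 = 84.5
Weighted total:
  Term paper 73 × 0.29 = 21.17
  Midterm exam 73 × 0.05 = 3.65
  Written exam 43.5 × 0.19 = 8.265
  Reflections 84.5 × 0.15 = 12.675
  Reading responses 90 × 0.16 = 14.4
  Assignments 100 × 0.11 = 11
  Discussion 96.5 × 0.05 = 4.825
Sum = 75.985
75.985 ≥ 75 → Satisfactory

Satisfactory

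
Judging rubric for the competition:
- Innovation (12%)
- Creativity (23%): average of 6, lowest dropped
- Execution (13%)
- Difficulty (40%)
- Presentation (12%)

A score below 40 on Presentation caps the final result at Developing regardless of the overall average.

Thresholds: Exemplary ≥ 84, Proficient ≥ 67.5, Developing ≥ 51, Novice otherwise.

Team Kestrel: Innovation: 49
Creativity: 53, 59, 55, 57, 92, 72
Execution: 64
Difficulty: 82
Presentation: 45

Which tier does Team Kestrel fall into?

Creativity: drop 53 → average of remaining 5 = 335/5 = 67
Presentation score 45 ≥ 40: minimum met.
Weighted total:
  Innovation 49 × 0.12 = 5.88
  Creativity 67 × 0.23 = 15.41
  Execution 64 × 0.13 = 8.32
  Difficulty 82 × 0.4 = 32.8
  Presentation 45 × 0.12 = 5.4
Sum = 67.81
67.81 is ≥ 67.5 and < 84 → Proficient

Proficient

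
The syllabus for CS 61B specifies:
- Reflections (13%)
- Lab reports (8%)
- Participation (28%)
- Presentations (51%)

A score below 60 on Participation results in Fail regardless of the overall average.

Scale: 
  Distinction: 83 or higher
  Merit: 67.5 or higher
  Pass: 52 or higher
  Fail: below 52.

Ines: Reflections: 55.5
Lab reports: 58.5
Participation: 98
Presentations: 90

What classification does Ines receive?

Distinction

Participation score 98 ≥ 60: minimum met.
Weighted total:
  Reflections 55.5 × 0.13 = 7.215
  Lab reports 58.5 × 0.08 = 4.68
  Participation 98 × 0.28 = 27.44
  Presentations 90 × 0.51 = 45.9
Sum = 85.235
85.235 ≥ 83 → Distinction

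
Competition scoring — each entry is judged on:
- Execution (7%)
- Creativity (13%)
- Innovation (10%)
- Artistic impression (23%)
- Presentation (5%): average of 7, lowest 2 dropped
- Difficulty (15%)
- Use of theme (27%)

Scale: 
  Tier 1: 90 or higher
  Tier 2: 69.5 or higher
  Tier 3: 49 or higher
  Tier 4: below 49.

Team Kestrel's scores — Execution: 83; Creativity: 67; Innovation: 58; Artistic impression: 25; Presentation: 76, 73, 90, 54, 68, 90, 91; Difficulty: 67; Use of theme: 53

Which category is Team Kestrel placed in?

Tier 3

Presentation: drop 54, 68 → average of remaining 5 = 420/5 = 84
Weighted total:
  Execution 83 × 0.07 = 5.81
  Creativity 67 × 0.13 = 8.71
  Innovation 58 × 0.1 = 5.8
  Artistic impression 25 × 0.23 = 5.75
  Presentation 84 × 0.05 = 4.2
  Difficulty 67 × 0.15 = 10.05
  Use of theme 53 × 0.27 = 14.31
Sum = 54.63
54.63 is ≥ 49 and < 69.5 → Tier 3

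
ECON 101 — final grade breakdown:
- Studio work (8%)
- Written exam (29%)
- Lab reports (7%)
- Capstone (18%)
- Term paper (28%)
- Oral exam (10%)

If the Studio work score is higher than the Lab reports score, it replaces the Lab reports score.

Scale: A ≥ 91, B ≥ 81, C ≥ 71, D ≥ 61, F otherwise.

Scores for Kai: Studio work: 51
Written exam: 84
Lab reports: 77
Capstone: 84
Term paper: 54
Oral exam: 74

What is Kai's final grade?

Studio work (51) ≤ Lab reports (77), so Lab reports stays at 77.
Weighted total:
  Studio work 51 × 0.08 = 4.08
  Written exam 84 × 0.29 = 24.36
  Lab reports 77 × 0.07 = 5.39
  Capstone 84 × 0.18 = 15.12
  Term paper 54 × 0.28 = 15.12
  Oral exam 74 × 0.1 = 7.4
Sum = 71.47
71.47 is ≥ 71 and < 81 → C

C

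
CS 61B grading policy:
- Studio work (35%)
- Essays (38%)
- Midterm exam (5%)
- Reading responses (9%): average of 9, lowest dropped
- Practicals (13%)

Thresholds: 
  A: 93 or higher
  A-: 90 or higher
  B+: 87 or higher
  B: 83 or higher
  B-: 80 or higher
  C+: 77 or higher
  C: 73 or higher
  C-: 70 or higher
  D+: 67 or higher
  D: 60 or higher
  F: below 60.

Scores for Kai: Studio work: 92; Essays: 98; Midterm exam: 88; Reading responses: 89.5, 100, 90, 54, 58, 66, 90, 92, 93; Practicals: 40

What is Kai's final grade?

Reading responses: drop 54 → average of remaining 8 = 678.5/8 = 84.8125
Weighted total:
  Studio work 92 × 0.35 = 32.2
  Essays 98 × 0.38 = 37.24
  Midterm exam 88 × 0.05 = 4.4
  Reading responses 84.8125 × 0.09 = 7.633125
  Practicals 40 × 0.13 = 5.2
Sum = 86.673125
86.673125 is ≥ 83 and < 87 → B

B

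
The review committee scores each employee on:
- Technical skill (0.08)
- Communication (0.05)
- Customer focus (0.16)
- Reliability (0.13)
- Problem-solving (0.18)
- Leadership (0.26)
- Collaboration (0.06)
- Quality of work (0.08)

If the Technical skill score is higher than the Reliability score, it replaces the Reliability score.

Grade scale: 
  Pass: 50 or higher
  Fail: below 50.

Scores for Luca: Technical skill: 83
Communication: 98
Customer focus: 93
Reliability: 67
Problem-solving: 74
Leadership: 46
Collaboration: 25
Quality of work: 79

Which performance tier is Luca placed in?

Pass

Technical skill (83) > Reliability (67), so Reliability counts as 83.
Weighted total:
  Technical skill 83 × 0.08 = 6.64
  Communication 98 × 0.05 = 4.9
  Customer focus 93 × 0.16 = 14.88
  Reliability 83 × 0.13 = 10.79
  Problem-solving 74 × 0.18 = 13.32
  Leadership 46 × 0.26 = 11.96
  Collaboration 25 × 0.06 = 1.5
  Quality of work 79 × 0.08 = 6.32
Sum = 70.31
70.31 ≥ 50 → Pass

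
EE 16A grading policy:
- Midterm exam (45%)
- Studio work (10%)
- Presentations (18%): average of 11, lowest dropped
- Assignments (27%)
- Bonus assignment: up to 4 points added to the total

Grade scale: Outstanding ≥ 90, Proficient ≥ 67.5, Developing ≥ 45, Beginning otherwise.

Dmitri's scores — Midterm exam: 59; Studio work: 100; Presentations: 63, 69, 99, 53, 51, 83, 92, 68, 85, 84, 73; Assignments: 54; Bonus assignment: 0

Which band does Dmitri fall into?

Presentations: drop 51 → average of remaining 10 = 769/10 = 76.9
Weighted total:
  Midterm exam 59 × 0.45 = 26.55
  Studio work 100 × 0.1 = 10
  Presentations 76.9 × 0.18 = 13.842
  Assignments 54 × 0.27 = 14.58
Sum = 64.972
Bonus assignment: 64.972 + 0 = 64.972
64.972 is ≥ 45 and < 67.5 → Developing

Developing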